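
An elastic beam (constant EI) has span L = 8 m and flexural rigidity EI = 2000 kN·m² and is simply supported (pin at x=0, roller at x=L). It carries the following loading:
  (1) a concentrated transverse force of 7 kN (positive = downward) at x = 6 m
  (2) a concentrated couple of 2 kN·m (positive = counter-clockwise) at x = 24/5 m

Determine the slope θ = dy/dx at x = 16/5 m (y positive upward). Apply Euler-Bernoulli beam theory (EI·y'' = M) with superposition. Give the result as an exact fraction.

Load 1 — point force P=7 kN at a=6 m (b=L-a=2):
  θ_1 = -Pb(L²-b²-3x²)/(6LEI)  [x≤a] = -7·2·(8²-2²-3·(16/5)²)/(6·8·2000) = -427/100000 rad
Load 2 — applied couple M₀=2 kN·m at a=24/5 m (b=L-a=16/5):
  θ_2 = (M₀x²/(2L)+C₁)/EI  [x≤a] with C₁=M₀(3b²-L²)/(6L)=-104/75 = (2·(16/5)²/(2·8)+(-104/75))/2000 = -1/18750 rad
Superposition: θ = Σ θ_i = -1297/300000 rad ≈ -0.004323 rad

θ(16/5) = -1297/300000 rad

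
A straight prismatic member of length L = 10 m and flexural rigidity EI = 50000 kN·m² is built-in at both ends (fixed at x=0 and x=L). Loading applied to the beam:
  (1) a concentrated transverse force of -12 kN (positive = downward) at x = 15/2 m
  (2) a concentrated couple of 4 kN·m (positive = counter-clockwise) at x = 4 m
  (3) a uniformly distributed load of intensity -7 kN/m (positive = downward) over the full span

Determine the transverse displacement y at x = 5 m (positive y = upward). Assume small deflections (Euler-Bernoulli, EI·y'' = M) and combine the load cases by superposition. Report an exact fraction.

y(5) = 5221/1200000 m

Load 1 — point force P=-12 kN at a=15/2 m (b=L-a=5/2):
  y_1 = -Pb²x²(3aL-(3a+b)x)/(6L³EI)  [x≤a] = -(-12)·(5/2)²·5²·(3·(15/2)·10-(3·(15/2)+(5/2))·5)/(6·10³·50000) = 1/1600 m
Load 2 — applied couple M₀=4 kN·m at a=4 m (b=L-a=6):
  y_2 = (R_Ax³/6 - M_Ax²/2 - M₀(x-a)²/2)/EI  [x>a] with R_A=72/125, M_A=12/25 = ((72/125)·5³/6 - (12/25)·5²/2 - 4·(5-4)²/2)/50000 = 1/12500 m
Load 3 — uniform load w=-7 kN/m over full span:
  y_3 = -wx²(L-x)²/(24EI) = -(-7)·5²·(10-5)²/(24·50000) = 7/1920 m
Superposition: y = Σ y_i = 5221/1200000 m ≈ 0.004351 m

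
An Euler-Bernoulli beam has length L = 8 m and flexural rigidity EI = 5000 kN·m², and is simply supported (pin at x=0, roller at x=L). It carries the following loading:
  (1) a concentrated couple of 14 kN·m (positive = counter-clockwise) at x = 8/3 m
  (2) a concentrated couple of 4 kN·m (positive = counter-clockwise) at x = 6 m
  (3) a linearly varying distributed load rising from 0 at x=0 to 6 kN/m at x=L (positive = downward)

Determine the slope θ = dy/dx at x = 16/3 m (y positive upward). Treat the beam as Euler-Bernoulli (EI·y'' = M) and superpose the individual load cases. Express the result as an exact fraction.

Load 1 — applied couple M₀=14 kN·m at a=8/3 m (b=L-a=16/3):
  θ_1 = (M₀x²/(2L)-M₀(x-a)+C₁)/EI  [x>a] with C₁=M₀(3b²-L²)/(6L)=56/9 = (14·(16/3)²/(2·8)-14·((16/3)-(8/3))+(56/9))/5000 = -7/5625 rad
Load 2 — applied couple M₀=4 kN·m at a=6 m (b=L-a=2):
  θ_2 = (M₀x²/(2L)+C₁)/EI  [x≤a] with C₁=M₀(3b²-L²)/(6L)=-13/3 = (4·(16/3)²/(2·8)+(-13/3))/5000 = 1/1800 rad
Load 3 — triangular load w₀=6 kN/m (0→w₀ over full span):
  θ_3 = -w₀(7L⁴-30L²x²+15x⁴)/(360LEI) = -6·(7·8⁴-30·8²·(16/3)²+15·(16/3)⁴)/(360·8·5000) = 1456/253125 rad
Superposition: θ = Σ θ_i = 10253/2025000 rad ≈ 0.005063 rad

θ(16/3) = 10253/2025000 rad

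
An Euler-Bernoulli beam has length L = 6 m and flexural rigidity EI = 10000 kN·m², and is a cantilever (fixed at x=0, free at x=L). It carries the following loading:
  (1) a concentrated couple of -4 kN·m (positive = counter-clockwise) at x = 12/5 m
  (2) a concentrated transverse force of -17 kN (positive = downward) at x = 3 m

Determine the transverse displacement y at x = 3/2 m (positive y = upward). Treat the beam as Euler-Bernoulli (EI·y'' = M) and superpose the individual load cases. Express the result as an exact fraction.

Load 1 — applied couple M₀=-4 kN·m at a=12/5 m (b=L-a=18/5):
  y_1 = M₀x²/(2EI)  [x≤a] = (-4)·(3/2)²/(2·10000) = -9/20000 m
Load 2 — point force P=-17 kN at a=3 m (b=L-a=3):
  y_2 = -Px²(3a-x)/(6EI)  [x≤a] = -(-17)·(3/2)²·(3·3-(3/2))/(6·10000) = 153/32000 m
Superposition: y = Σ y_i = 693/160000 m ≈ 0.004331 m

y(3/2) = 693/160000 m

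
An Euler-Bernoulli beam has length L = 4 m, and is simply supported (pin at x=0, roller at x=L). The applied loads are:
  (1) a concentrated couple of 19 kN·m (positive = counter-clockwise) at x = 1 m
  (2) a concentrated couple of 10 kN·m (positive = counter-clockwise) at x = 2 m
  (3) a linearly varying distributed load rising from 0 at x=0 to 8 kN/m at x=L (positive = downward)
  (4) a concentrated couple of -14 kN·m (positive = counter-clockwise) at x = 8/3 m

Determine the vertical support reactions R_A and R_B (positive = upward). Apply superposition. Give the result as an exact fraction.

Load 1 — applied couple M₀=19 kN·m at a=1 m (b=L-a=3):
  R_A = M₀/L = 19/4 kN
  R_B = -M₀/L = -19/4 kN
Load 2 — applied couple M₀=10 kN·m at a=2 m (b=L-a=2):
  R_A = M₀/L = 10/4 = 5/2 kN
  R_B = -M₀/L = -10/4 = -5/2 kN
Load 3 — triangular load w₀=8 kN/m (0→w₀ over full span):
  R_A = w₀L/6 = 8·4/6 = 16/3 kN
  R_B = w₀L/3 = 8·4/3 = 32/3 kN
Load 4 — applied couple M₀=-14 kN·m at a=8/3 m (b=L-a=4/3):
  R_A = M₀/L = (-14)/4 = -7/2 kN
  R_B = -M₀/L = -(-14)/4 = 7/2 kN
Superposition: R_A = 109/12 kN, R_B = 83/12 kN

R_A = 109/12 kN, R_B = 83/12 kN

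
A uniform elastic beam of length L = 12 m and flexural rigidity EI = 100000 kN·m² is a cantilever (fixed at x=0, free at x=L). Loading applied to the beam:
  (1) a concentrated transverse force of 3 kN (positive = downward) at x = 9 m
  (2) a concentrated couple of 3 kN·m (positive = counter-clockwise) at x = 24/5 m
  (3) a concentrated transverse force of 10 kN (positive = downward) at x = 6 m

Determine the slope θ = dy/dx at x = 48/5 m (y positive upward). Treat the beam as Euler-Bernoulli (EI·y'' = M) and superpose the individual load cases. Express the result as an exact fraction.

θ(48/5) = -2871/1000000 rad

Load 1 — point force P=3 kN at a=9 m (b=L-a=3):
  θ_1 = -Pa²/(2EI)  [x>a] = -3·9²/(2·100000) = -243/200000 rad
Load 2 — applied couple M₀=3 kN·m at a=24/5 m (b=L-a=36/5):
  θ_2 = M₀a/EI  [x>a] = 3·(24/5)/100000 = 9/62500 rad
Load 3 — point force P=10 kN at a=6 m (b=L-a=6):
  θ_3 = -Pa²/(2EI)  [x>a] = -10·6²/(2·100000) = -9/5000 rad
Superposition: θ = Σ θ_i = -2871/1000000 rad ≈ -0.002871 rad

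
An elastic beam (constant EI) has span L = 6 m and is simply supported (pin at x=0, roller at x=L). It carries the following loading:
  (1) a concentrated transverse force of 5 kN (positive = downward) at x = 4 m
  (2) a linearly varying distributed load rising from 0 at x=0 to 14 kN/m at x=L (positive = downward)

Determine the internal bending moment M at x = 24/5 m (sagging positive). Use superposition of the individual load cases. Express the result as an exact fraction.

M(24/5) = 3524/125 kN·m

Load 1 — point force P=5 kN at a=4 m (b=L-a=2):
  M_1 = Pa(L-x)/L  [x>a] = 5·4·(6-(24/5))/6 = 4 kN·m
Load 2 — triangular load w₀=14 kN/m (0→w₀ over full span):
  M_2 = w₀Lx/6 - w₀x³/(6L) = 14·6·(24/5)/6 - 14·(24/5)³/(6·6) = 3024/125 kN·m
Superposition: M = Σ M_i = 3524/125 kN·m ≈ 28.192000 kN·m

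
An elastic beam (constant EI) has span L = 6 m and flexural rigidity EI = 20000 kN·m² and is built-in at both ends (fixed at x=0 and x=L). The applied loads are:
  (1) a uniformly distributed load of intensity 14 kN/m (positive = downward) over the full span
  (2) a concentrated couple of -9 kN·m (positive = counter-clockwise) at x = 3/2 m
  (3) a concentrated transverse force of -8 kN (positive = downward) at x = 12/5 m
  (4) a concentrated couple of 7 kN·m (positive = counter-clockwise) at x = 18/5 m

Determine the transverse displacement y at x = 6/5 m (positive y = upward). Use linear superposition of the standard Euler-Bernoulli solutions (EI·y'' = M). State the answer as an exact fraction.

y(6/5) = -2337489/2500000000 m

Load 1 — uniform load w=14 kN/m over full span:
  y_1 = -wx²(L-x)²/(24EI) = -14·(6/5)²·(6-(6/5))²/(24·20000) = -378/390625 m
Load 2 — applied couple M₀=-9 kN·m at a=3/2 m (b=L-a=9/2):
  y_2 = (R_Ax³/6 - M_Ax²/2)/EI  [x≤a] with R_A=-27/16, M_A=27/16 = ((-27/16)·(6/5)³/6 - (27/16)·(6/5)²/2)/20000 = -1701/20000000 m
Load 3 — point force P=-8 kN at a=12/5 m (b=L-a=18/5):
  y_3 = -Pb²x²(3aL-(3a+b)x)/(6L³EI)  [x≤a] = -(-8)·(18/5)²·(6/5)²·(3·(12/5)·6-(3·(12/5)+(18/5))·(6/5))/(6·6³·20000) = 1701/9765625 m
Load 4 — applied couple M₀=7 kN·m at a=18/5 m (b=L-a=12/5):
  y_4 = (R_Ax³/6 - M_Ax²/2)/EI  [x≤a] with R_A=42/25, M_A=56/25 = ((42/25)·(6/5)³/6 - (56/25)·(6/5)²/2)/20000 = -441/7812500 m
Superposition: y = Σ y_i = -2337489/2500000000 m ≈ -0.000935 m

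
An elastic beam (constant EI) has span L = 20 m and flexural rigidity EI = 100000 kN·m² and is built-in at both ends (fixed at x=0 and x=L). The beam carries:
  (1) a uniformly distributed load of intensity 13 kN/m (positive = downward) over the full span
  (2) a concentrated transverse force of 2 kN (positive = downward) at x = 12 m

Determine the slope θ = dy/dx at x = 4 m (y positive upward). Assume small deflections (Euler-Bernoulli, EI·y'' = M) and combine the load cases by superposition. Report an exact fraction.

Load 1 — uniform load w=13 kN/m over full span:
  θ_1 = -wx(L-x)(L-2x)/(12EI) = -13·4·(20-4)·(20-2·4)/(12·100000) = -26/3125 rad
Load 2 — point force P=2 kN at a=12 m (b=L-a=8):
  θ_2 = -Pb²x(2aL-(3a+b)x)/(2L³EI)  [x≤a] = -2·8²·4·(2·12·20-(3·12+8)·4)/(2·20³·100000) = -38/390625 rad
Superposition: θ = Σ θ_i = -3288/390625 rad ≈ -0.008417 rad

θ(4) = -3288/390625 rad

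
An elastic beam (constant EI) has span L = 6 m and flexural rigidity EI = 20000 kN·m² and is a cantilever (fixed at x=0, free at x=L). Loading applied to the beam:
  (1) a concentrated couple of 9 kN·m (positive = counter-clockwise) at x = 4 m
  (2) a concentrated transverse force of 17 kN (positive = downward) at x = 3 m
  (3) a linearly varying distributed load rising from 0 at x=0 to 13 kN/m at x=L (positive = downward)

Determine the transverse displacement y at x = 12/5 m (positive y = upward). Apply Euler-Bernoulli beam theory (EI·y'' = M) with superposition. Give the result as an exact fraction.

y(12/5) = -432279/19531250 m

Load 1 — applied couple M₀=9 kN·m at a=4 m (b=L-a=2):
  y_1 = M₀x²/(2EI)  [x≤a] = 9·(12/5)²/(2·20000) = 81/62500 m
Load 2 — point force P=17 kN at a=3 m (b=L-a=3):
  y_2 = -Px²(3a-x)/(6EI)  [x≤a] = -17·(12/5)²·(3·3-(12/5))/(6·20000) = -1683/312500 m
Load 3 — triangular load w₀=13 kN/m (0→w₀ over full span):
  y_3 = (w₀Lx³/12-w₀L²x²/6-w₀x⁵/(120L))/EI = (13·6·(12/5)³/12-13·6²·(12/5)²/6-13·(12/5)⁵/(120·6))/20000 = -176202/9765625 m
Superposition: y = Σ y_i = -432279/19531250 m ≈ -0.022133 m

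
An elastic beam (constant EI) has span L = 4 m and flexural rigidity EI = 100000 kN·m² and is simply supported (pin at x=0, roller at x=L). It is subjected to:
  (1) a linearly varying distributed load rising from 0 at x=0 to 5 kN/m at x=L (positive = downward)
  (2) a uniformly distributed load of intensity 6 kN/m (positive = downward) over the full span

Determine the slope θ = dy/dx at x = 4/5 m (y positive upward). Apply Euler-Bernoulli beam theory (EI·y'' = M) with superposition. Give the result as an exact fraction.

Load 1 — triangular load w₀=5 kN/m (0→w₀ over full span):
  θ_1 = -w₀(7L⁴-30L²x²+15x⁴)/(360LEI) = -5·(7·4⁴-30·4²·(4/5)²+15·(4/5)⁴)/(360·4·100000) = -182/3515625 rad
Load 2 — uniform load w=6 kN/m over full span:
  θ_2 = -w(L³-6Lx²+4x³)/(24EI) = -6·(4³-6·4·(4/5)²+4·(4/5)³)/(24·100000) = -99/781250 rad
Superposition: θ = Σ θ_i = -251/1406250 rad ≈ -0.000178 rad

θ(4/5) = -251/1406250 rad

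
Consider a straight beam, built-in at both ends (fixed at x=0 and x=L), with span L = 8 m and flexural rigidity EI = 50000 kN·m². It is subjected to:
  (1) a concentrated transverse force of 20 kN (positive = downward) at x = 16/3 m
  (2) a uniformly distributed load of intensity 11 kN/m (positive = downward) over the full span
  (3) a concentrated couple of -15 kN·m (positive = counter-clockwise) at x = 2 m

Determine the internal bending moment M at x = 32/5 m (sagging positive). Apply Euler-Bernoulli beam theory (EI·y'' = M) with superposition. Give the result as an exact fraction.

Load 1 — point force P=20 kN at a=16/3 m (b=L-a=8/3):
  M_1 = Pa²(a+3b)(L-x)/L³ - Pa²b/L²  [x>a] = 20·(16/3)²·((16/3)+3·(8/3))·(8-(32/5))/8³ - 20·(16/3)²·(8/3)/8² = 0 kN·m
Load 2 — uniform load w=11 kN/m over full span:
  M_2 = wLx/2 - wL²/12 - wx²/2 = 11·8·(32/5)/2 - 11·8²/12 - 11·(32/5)²/2 = -176/75 kN·m
Load 3 — applied couple M₀=-15 kN·m at a=2 m (b=L-a=6):
  M_3 = R_Ax - M_A - M₀  [x>a] with R_A=-135/64, M_A=45/16 = (-135/64)·(32/5) - (45/16) - (-15) = -21/16 kN·m
Superposition: M = Σ M_i = -4391/1200 kN·m ≈ -3.659167 kN·m

M(32/5) = -4391/1200 kN·m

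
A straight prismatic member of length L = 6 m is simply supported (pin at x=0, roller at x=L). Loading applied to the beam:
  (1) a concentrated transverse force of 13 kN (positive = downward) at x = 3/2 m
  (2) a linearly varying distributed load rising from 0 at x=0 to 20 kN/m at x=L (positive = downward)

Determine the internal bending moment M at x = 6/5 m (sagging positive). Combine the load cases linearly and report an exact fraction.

M(6/5) = 1737/50 kN·m

Load 1 — point force P=13 kN at a=3/2 m (b=L-a=9/2):
  M_1 = Pbx/L  [x≤a] = 13·(9/2)·(6/5)/6 = 117/10 kN·m
Load 2 — triangular load w₀=20 kN/m (0→w₀ over full span):
  M_2 = w₀Lx/6 - w₀x³/(6L) = 20·6·(6/5)/6 - 20·(6/5)³/(6·6) = 576/25 kN·m
Superposition: M = Σ M_i = 1737/50 kN·m ≈ 34.740000 kN·m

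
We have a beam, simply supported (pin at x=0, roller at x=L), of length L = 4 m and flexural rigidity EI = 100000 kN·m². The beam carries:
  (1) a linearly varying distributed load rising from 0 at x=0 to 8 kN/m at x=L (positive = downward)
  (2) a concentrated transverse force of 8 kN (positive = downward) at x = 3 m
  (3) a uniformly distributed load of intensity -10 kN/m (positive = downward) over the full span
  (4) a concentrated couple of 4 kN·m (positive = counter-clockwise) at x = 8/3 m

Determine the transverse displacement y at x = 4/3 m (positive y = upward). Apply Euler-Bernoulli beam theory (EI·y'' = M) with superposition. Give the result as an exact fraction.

y(4/3) = 1801/18225000 m

Load 1 — triangular load w₀=8 kN/m (0→w₀ over full span):
  y_1 = -w₀x(7L⁴-10L²x²+3x⁴)/(360LEI) = -8·(4/3)·(7·4⁴-10·4²·(4/3)²+3·(4/3)⁴)/(360·4·100000) = -256/2278125 m
Load 2 — point force P=8 kN at a=3 m (b=L-a=1):
  y_2 = -Pbx(L²-b²-x²)/(6LEI)  [x≤a] = -8·1·(4/3)·(4²-1²-(4/3)²)/(6·4·100000) = -119/2025000 m
Load 3 — uniform load w=-10 kN/m over full span:
  y_3 = -wx(L³-2Lx²+x³)/(24EI) = -(-10)·(4/3)·(4³-2·4·(4/3)²+(4/3)³)/(24·100000) = 44/151875 m
Load 4 — applied couple M₀=4 kN·m at a=8/3 m (b=L-a=4/3):
  y_4 = (M₀x³/(6L)+C₁x)/EI  [x≤a] with C₁=M₀(3b²-L²)/(6L)=-16/9 = (4·(4/3)³/(6·4)+(-16/9)·(4/3))/100000 = -1/50625 m
Superposition: y = Σ y_i = 1801/18225000 m ≈ 0.000099 m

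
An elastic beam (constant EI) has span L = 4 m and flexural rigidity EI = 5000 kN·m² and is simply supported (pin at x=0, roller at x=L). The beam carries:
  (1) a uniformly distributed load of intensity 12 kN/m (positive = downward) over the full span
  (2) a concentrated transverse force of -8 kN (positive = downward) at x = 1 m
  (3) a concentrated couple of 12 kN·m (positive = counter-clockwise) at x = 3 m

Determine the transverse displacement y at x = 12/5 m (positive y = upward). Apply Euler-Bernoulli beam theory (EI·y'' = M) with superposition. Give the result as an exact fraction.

y(12/5) = -37637/4687500 m

Load 1 — uniform load w=12 kN/m over full span:
  y_1 = -wx(L³-2Lx²+x³)/(24EI) = -12·(12/5)·(4³-2·4·(12/5)²+(12/5)³)/(24·5000) = -2976/390625 m
Load 2 — point force P=-8 kN at a=1 m (b=L-a=3):
  y_2 = -Pa(L-x)(2Lx-a²-x²)/(6LEI)  [x>a] = -(-8)·1·(4-(12/5))·(2·4·(12/5)-1²-(12/5)²)/(6·4·5000) = 311/234375 m
Load 3 — applied couple M₀=12 kN·m at a=3 m (b=L-a=1):
  y_3 = (M₀x³/(6L)+C₁x)/EI  [x≤a] with C₁=M₀(3b²-L²)/(6L)=-13/2 = (12·(12/5)³/(6·4)+(-13/2)·(12/5))/5000 = -543/312500 m
Superposition: y = Σ y_i = -37637/4687500 m ≈ -0.008029 m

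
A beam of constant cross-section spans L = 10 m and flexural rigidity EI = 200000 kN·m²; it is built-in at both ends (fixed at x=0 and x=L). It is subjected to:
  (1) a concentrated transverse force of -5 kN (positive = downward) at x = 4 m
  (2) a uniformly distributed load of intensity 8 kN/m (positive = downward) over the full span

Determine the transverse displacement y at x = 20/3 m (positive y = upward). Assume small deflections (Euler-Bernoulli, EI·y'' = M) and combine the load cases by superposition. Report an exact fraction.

Load 1 — point force P=-5 kN at a=4 m (b=L-a=6):
  y_1 = -Pa²(L-x)²(3bL-(3b+a)(L-x))/(6L³EI)  [x>a] = -(-5)·4²·(10-(20/3))²·(3·6·10-(3·6+4)·(10-(20/3)))/(6·10³·200000) = 4/50625 m
Load 2 — uniform load w=8 kN/m over full span:
  y_2 = -wx²(L-x)²/(24EI) = -8·(20/3)²·(10-(20/3))²/(24·200000) = -1/1215 m
Superposition: y = Σ y_i = -113/151875 m ≈ -0.000744 m

y(20/3) = -113/151875 m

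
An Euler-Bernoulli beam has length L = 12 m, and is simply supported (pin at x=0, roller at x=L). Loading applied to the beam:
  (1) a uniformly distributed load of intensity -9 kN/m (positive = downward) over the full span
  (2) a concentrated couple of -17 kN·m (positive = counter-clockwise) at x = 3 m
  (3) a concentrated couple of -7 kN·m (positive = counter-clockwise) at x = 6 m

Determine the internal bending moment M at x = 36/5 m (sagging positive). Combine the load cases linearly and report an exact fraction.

M(36/5) = -3648/25 kN·m

Load 1 — uniform load w=-9 kN/m over full span:
  M_1 = wx(L-x)/2 = (-9)·(36/5)·(12-(36/5))/2 = -3888/25 kN·m
Load 2 — applied couple M₀=-17 kN·m at a=3 m (b=L-a=9):
  M_2 = M₀x/L - M₀  [x>a] = (-17)·(36/5)/12 - (-17) = 34/5 kN·m
Load 3 — applied couple M₀=-7 kN·m at a=6 m (b=L-a=6):
  M_3 = M₀x/L - M₀  [x>a] = (-7)·(36/5)/12 - (-7) = 14/5 kN·m
Superposition: M = Σ M_i = -3648/25 kN·m ≈ -145.920000 kN·m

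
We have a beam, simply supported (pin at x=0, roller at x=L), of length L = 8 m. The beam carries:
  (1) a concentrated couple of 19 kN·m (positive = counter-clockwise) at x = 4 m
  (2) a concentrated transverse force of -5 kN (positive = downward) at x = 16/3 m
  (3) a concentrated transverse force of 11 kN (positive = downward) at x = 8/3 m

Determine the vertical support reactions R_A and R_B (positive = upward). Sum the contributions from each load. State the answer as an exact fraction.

R_A = 193/24 kN, R_B = -49/24 kN

Load 1 — applied couple M₀=19 kN·m at a=4 m (b=L-a=4):
  R_A = M₀/L = 19/8 kN
  R_B = -M₀/L = -19/8 kN
Load 2 — point force P=-5 kN at a=16/3 m (b=L-a=8/3):
  R_A = Pb/L = (-5)·(8/3)/8 = -5/3 kN
  R_B = Pa/L = (-5)·(16/3)/8 = -10/3 kN
Load 3 — point force P=11 kN at a=8/3 m (b=L-a=16/3):
  R_A = Pb/L = 11·(16/3)/8 = 22/3 kN
  R_B = Pa/L = 11·(8/3)/8 = 11/3 kN
Superposition: R_A = 193/24 kN, R_B = -49/24 kN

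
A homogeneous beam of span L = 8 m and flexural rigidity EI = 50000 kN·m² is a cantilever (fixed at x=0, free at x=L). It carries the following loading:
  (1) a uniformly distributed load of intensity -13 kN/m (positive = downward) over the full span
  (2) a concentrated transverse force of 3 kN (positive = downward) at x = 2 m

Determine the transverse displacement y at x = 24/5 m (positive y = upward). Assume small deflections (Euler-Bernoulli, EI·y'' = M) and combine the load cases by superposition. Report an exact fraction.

Load 1 — uniform load w=-13 kN/m over full span:
  y_1 = -wx²(x²-4Lx+6L²)/(24EI) = -(-13)·(24/5)²·((24/5)²-4·8·(24/5)+6·8²)/(24·50000) = 123552/1953125 m
Load 2 — point force P=3 kN at a=2 m (b=L-a=6):
  y_2 = -Pa²(3x-a)/(6EI)  [x>a] = -3·2²·(3·(24/5)-2)/(6·50000) = -31/62500 m
Superposition: y = Σ y_i = 490333/7812500 m ≈ 0.062763 m

y(24/5) = 490333/7812500 m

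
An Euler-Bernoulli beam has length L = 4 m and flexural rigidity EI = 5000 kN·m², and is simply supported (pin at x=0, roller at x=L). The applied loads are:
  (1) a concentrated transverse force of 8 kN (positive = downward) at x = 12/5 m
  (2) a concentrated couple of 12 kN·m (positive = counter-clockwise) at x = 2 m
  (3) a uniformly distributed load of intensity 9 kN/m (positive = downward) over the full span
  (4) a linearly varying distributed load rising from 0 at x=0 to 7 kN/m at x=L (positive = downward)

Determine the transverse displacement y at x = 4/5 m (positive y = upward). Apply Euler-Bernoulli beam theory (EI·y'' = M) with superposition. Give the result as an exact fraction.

Load 1 — point force P=8 kN at a=12/5 m (b=L-a=8/5):
  y_1 = -Pbx(L²-b²-x²)/(6LEI)  [x≤a] = -8·(8/5)·(4/5)·(4²-(8/5)²-(4/5)²)/(6·4·5000) = -256/234375 m
Load 2 — applied couple M₀=12 kN·m at a=2 m (b=L-a=2):
  y_2 = (M₀x³/(6L)+C₁x)/EI  [x≤a] with C₁=M₀(3b²-L²)/(6L)=-2 = (12·(4/5)³/(6·4)+(-2)·(4/5))/5000 = -21/78125 m
Load 3 — uniform load w=9 kN/m over full span:
  y_3 = -wx(L³-2Lx²+x³)/(24EI) = -9·(4/5)·(4³-2·4·(4/5)²+(4/5)³)/(24·5000) = -1392/390625 m
Load 4 — triangular load w₀=7 kN/m (0→w₀ over full span):
  y_4 = -w₀x(7L⁴-10L²x²+3x⁴)/(360LEI) = -7·(4/5)·(7·4⁴-10·4²·(4/5)²+3·(4/5)⁴)/(360·4·5000) = -38528/29296875 m
Superposition: y = Σ y_i = -182803/29296875 m ≈ -0.006240 m

y(4/5) = -182803/29296875 m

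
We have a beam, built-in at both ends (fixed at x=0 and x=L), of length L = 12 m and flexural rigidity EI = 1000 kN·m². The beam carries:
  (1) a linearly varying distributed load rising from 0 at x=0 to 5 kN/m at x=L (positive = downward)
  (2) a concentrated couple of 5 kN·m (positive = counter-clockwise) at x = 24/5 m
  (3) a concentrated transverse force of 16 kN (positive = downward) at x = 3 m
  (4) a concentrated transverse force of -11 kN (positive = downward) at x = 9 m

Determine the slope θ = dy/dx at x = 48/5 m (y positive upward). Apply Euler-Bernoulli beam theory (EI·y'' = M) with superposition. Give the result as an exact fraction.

θ(48/5) = 7833/250000 rad

Load 1 — triangular load w₀=5 kN/m (0→w₀ over full span):
  θ_1 = -w₀(2x(L-x)(L-2x)(x+2L)+x²(L-x)²)/(120LEI) = -5·(2·(48/5)·(12-(48/5))·(12-2·(48/5))·((48/5)+2·12)+(48/5)²·(12-(48/5))²)/(120·12·1000) = 576/15625 rad
Load 2 — applied couple M₀=5 kN·m at a=24/5 m (b=L-a=36/5):
  θ_2 = (R_Ax²/2 - M_Ax - M₀(x-a))/EI  [x>a] with R_A=3/5, M_A=3/5 = ((3/5)·(48/5)²/2 - (3/5)·(48/5) - 5·((48/5)-(24/5)))/1000 = -33/15625 rad
Load 3 — point force P=16 kN at a=3 m (b=L-a=9):
  θ_3 = Pa²(L-x)(2bL-(3b+a)(L-x))/(2L³EI)  [x>a] = 16·3²·(12-(48/5))·(2·9·12-(3·9+3)·(12-(48/5)))/(2·12³·1000) = 9/625 rad
Load 4 — point force P=-11 kN at a=9 m (b=L-a=3):
  θ_4 = Pa²(L-x)(2bL-(3b+a)(L-x))/(2L³EI)  [x>a] = (-11)·9²·(12-(48/5))·(2·3·12-(3·3+9)·(12-(48/5)))/(2·12³·1000) = -891/50000 rad
Superposition: θ = Σ θ_i = 7833/250000 rad ≈ 0.031332 rad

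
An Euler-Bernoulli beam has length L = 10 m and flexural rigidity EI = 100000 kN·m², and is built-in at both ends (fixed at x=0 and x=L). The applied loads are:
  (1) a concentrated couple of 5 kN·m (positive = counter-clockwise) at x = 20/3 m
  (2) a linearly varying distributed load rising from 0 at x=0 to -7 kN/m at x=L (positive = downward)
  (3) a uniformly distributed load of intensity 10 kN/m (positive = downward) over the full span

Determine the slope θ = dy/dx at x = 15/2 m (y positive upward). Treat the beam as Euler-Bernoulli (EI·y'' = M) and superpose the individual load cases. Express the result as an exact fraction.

θ(15/2) = 1603/3072000 rad

Load 1 — applied couple M₀=5 kN·m at a=20/3 m (b=L-a=10/3):
  θ_1 = (R_Ax²/2 - M_Ax - M₀(x-a))/EI  [x>a] with R_A=2/3, M_A=5/3 = ((2/3)·(15/2)²/2 - (5/3)·(15/2) - 5·((15/2)-(20/3)))/100000 = 1/48000 rad
Load 2 — triangular load w₀=-7 kN/m (0→w₀ over full span):
  θ_2 = -w₀(2x(L-x)(L-2x)(x+2L)+x²(L-x)²)/(120LEI) = -(-7)·(2·(15/2)·(10-(15/2))·(10-2·(15/2))·((15/2)+2·10)+(15/2)²·(10-(15/2))²)/(120·10·100000) = -287/1024000 rad
Load 3 — uniform load w=10 kN/m over full span:
  θ_3 = -wx(L-x)(L-2x)/(12EI) = -10·(15/2)·(10-(15/2))·(10-2·(15/2))/(12·100000) = 1/1280 rad
Superposition: θ = Σ θ_i = 1603/3072000 rad ≈ 0.000522 rad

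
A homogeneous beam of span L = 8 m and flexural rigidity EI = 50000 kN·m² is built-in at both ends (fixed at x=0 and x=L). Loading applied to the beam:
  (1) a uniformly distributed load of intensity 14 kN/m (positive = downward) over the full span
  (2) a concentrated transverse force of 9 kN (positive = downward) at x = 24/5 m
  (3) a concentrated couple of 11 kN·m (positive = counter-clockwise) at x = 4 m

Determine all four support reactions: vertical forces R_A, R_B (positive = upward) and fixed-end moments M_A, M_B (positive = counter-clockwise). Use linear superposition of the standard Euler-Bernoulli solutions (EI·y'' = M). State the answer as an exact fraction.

Load 1 — uniform load w=14 kN/m over full span:
  R_A = wL/2 = 14·8/2 = 56 kN
  M_A = wL²/12 = 14·8²/12 = 224/3 kN·m
  R_B = wL/2 = 14·8/2 = 56 kN
  M_B = -wL²/12 = -14·8²/12 = -224/3 kN·m
Load 2 — point force P=9 kN at a=24/5 m (b=L-a=16/5):
  R_A = Pb²(3a+b)/L³ = 9·(16/5)²·(3·(24/5)+(16/5))/8³ = 396/125 kN
  M_A = Pab²/L² = 9·(24/5)·(16/5)²/8² = 864/125 kN·m
  R_B = Pa²(a+3b)/L³ = 9·(24/5)²·((24/5)+3·(16/5))/8³ = 729/125 kN
  M_B = -Pa²b/L² = -9·(24/5)²·(16/5)/8² = -1296/125 kN·m
Load 3 — applied couple M₀=11 kN·m at a=4 m (b=L-a=4):
  R_A = 6M₀ab/L³ = 6·11·4·4/8³ = 33/16 kN
  M_A = M₀b(2a-b)/L² = 11·4·(2·4-4)/8² = 11/4 kN·m
  R_B = -6M₀ab/L³ = -6·11·4·4/8³ = -33/16 kN
  M_B = M₀a(2b-a)/L² = 11·4·(2·4-4)/8² = 11/4 kN·m
Superposition: R_A = 122461/2000 kN, M_A = 126493/1500 kN·m, R_B = 119539/2000 kN, M_B = -123427/1500 kN·m

R_A = 122461/2000 kN, M_A = 126493/1500 kN·m, R_B = 119539/2000 kN, M_B = -123427/1500 kN·m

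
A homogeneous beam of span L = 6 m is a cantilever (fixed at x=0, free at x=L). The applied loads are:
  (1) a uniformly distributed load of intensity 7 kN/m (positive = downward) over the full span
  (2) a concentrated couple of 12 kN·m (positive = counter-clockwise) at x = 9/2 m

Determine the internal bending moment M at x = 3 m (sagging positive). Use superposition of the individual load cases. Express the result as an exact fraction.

M(3) = -39/2 kN·m

Load 1 — uniform load w=7 kN/m over full span:
  M_1 = -w(L-x)²/2 = -7·(6-3)²/2 = -63/2 kN·m
Load 2 — applied couple M₀=12 kN·m at a=9/2 m (b=L-a=3/2):
  M_2 = M₀  [x≤a] = 12 = 12 kN·m
Superposition: M = Σ M_i = -39/2 kN·m ≈ -19.500000 kN·m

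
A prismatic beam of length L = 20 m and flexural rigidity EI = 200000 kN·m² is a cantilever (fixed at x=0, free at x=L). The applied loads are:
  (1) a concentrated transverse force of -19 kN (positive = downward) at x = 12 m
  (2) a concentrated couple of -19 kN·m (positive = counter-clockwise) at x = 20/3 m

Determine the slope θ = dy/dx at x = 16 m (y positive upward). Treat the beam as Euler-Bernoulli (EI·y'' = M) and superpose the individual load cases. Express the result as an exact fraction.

Load 1 — point force P=-19 kN at a=12 m (b=L-a=8):
  θ_1 = -Pa²/(2EI)  [x>a] = -(-19)·12²/(2·200000) = 171/25000 rad
Load 2 — applied couple M₀=-19 kN·m at a=20/3 m (b=L-a=40/3):
  θ_2 = M₀a/EI  [x>a] = (-19)·(20/3)/200000 = -19/30000 rad
Superposition: θ = Σ θ_i = 931/150000 rad ≈ 0.006207 rad

θ(16) = 931/150000 rad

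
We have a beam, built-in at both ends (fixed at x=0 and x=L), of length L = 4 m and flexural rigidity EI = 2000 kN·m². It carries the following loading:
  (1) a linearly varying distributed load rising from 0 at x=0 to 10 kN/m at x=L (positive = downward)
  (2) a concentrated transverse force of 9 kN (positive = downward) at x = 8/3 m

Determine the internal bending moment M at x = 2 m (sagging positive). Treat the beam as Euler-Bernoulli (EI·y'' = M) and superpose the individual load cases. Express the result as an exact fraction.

M(2) = 16/3 kN·m

Load 1 — triangular load w₀=10 kN/m (0→w₀ over full span):
  M_1 = 3w₀Lx/20 - w₀L²/30 - w₀x³/(6L) = 3·10·4·2/20 - 10·4²/30 - 10·2³/(6·4) = 10/3 kN·m
Load 2 — point force P=9 kN at a=8/3 m (b=L-a=4/3):
  M_2 = Pb²(3a+b)x/L³ - Pab²/L²  [x≤a] = 9·(4/3)²·(3·(8/3)+(4/3))·2/4³ - 9·(8/3)·(4/3)²/4² = 2 kN·m
Superposition: M = Σ M_i = 16/3 kN·m ≈ 5.333333 kN·m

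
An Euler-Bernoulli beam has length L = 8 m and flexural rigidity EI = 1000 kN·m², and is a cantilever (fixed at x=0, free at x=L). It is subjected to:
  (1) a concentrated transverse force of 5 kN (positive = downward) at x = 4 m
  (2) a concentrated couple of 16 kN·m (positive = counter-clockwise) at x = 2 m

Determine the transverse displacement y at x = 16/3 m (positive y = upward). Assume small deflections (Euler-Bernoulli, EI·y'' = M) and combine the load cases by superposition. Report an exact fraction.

Load 1 — point force P=5 kN at a=4 m (b=L-a=4):
  y_1 = -Pa²(3x-a)/(6EI)  [x>a] = -5·4²·(3·(16/3)-4)/(6·1000) = -4/25 m
Load 2 — applied couple M₀=16 kN·m at a=2 m (b=L-a=6):
  y_2 = M₀a(2x-a)/(2EI)  [x>a] = 16·2·(2·(16/3)-2)/(2·1000) = 52/375 m
Superposition: y = Σ y_i = -8/375 m ≈ -0.021333 m

y(16/3) = -8/375 m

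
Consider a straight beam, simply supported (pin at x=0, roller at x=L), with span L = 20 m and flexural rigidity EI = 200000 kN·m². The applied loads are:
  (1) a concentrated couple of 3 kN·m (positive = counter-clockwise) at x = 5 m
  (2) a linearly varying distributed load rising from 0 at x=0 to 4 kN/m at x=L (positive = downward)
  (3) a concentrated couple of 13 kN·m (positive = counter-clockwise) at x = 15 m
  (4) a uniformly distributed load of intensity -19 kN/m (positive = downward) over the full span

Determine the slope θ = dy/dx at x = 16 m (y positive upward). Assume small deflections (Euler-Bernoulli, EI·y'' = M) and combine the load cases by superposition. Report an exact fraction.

Load 1 — applied couple M₀=3 kN·m at a=5 m (b=L-a=15):
  θ_1 = (M₀x²/(2L)-M₀(x-a)+C₁)/EI  [x>a] with C₁=M₀(3b²-L²)/(6L)=55/8 = (3·16²/(2·20)-3·(16-5)+(55/8))/200000 = -277/8000000 rad
Load 2 — triangular load w₀=4 kN/m (0→w₀ over full span):
  θ_2 = -w₀(7L⁴-30L²x²+15x⁴)/(360LEI) = -4·(7·20⁴-30·20²·16²+15·16⁴)/(360·20·200000) = 757/281250 rad
Load 3 — applied couple M₀=13 kN·m at a=15 m (b=L-a=5):
  θ_3 = (M₀x²/(2L)-M₀(x-a)+C₁)/EI  [x>a] with C₁=M₀(3b²-L²)/(6L)=-845/24 = (13·16²/(2·20)-13·(16-15)+(-845/24))/200000 = 4199/24000000 rad
Load 4 — uniform load w=-19 kN/m over full span:
  θ_4 = -w(L³-6Lx²+4x³)/(24EI) = -(-19)·(20³-6·20·16²+4·16³)/(24·200000) = -627/25000 rad
Superposition: θ = Σ θ_i = -200233/9000000 rad ≈ -0.022248 rad

θ(16) = -200233/9000000 rad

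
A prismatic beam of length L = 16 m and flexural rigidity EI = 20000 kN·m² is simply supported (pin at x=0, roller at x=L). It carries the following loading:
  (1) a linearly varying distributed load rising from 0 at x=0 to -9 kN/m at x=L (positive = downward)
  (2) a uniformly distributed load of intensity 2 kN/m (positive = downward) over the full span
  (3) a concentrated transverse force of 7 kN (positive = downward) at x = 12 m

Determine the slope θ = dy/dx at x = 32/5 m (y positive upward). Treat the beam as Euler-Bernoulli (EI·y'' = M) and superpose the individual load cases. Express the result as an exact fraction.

θ(32/5) = 121319/18750000 rad

Load 1 — triangular load w₀=-9 kN/m (0→w₀ over full span):
  θ_1 = -w₀(7L⁴-30L²x²+15x⁴)/(360LEI) = -(-9)·(7·16⁴-30·16²·(32/5)²+15·(32/5)⁴)/(360·16·20000) = 5168/390625 rad
Load 2 — uniform load w=2 kN/m over full span:
  θ_2 = -w(L³-6Lx²+4x³)/(24EI) = -2·(16³-6·16·(32/5)²+4·(32/5)³)/(24·20000) = -1184/234375 rad
Load 3 — point force P=7 kN at a=12 m (b=L-a=4):
  θ_3 = -Pb(L²-b²-3x²)/(6LEI)  [x≤a] = -7·4·(16²-4²-3·(32/5)²)/(6·16·20000) = -427/250000 rad
Superposition: θ = Σ θ_i = 121319/18750000 rad ≈ 0.006470 rad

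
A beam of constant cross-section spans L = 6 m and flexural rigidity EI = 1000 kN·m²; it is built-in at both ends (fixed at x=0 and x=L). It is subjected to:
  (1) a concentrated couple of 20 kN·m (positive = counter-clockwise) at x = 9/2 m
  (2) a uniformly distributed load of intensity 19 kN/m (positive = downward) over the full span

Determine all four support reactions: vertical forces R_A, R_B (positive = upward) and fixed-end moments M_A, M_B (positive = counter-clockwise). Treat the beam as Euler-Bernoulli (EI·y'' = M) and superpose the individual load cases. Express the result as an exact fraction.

Load 1 — applied couple M₀=20 kN·m at a=9/2 m (b=L-a=3/2):
  R_A = 6M₀ab/L³ = 6·20·(9/2)·(3/2)/6³ = 15/4 kN
  M_A = M₀b(2a-b)/L² = 20·(3/2)·(2·(9/2)-(3/2))/6² = 25/4 kN·m
  R_B = -6M₀ab/L³ = -6·20·(9/2)·(3/2)/6³ = -15/4 kN
  M_B = M₀a(2b-a)/L² = 20·(9/2)·(2·(3/2)-(9/2))/6² = -15/4 kN·m
Load 2 — uniform load w=19 kN/m over full span:
  R_A = wL/2 = 19·6/2 = 57 kN
  M_A = wL²/12 = 19·6²/12 = 57 kN·m
  R_B = wL/2 = 19·6/2 = 57 kN
  M_B = -wL²/12 = -19·6²/12 = -57 kN·m
Superposition: R_A = 243/4 kN, M_A = 253/4 kN·m, R_B = 213/4 kN, M_B = -243/4 kN·m

R_A = 243/4 kN, M_A = 253/4 kN·m, R_B = 213/4 kN, M_B = -243/4 kN·m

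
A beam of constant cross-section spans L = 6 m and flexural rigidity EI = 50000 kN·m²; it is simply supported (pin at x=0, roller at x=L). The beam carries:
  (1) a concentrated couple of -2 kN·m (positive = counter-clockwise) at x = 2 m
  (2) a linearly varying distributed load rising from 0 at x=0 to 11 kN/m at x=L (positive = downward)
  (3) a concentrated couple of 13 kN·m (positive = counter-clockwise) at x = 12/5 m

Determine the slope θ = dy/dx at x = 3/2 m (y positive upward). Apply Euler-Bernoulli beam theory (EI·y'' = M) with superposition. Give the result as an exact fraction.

θ(3/2) = -610097/960000000 rad

Load 1 — applied couple M₀=-2 kN·m at a=2 m (b=L-a=4):
  θ_1 = (M₀x²/(2L)+C₁)/EI  [x≤a] with C₁=M₀(3b²-L²)/(6L)=-2/3 = ((-2)·(3/2)²/(2·6)+(-2/3))/50000 = -1/48000 rad
Load 2 — triangular load w₀=11 kN/m (0→w₀ over full span):
  θ_2 = -w₀(7L⁴-30L²x²+15x⁴)/(360LEI) = -11·(7·6⁴-30·6²·(3/2)²+15·(3/2)⁴)/(360·6·50000) = -43791/64000000 rad
Load 3 — applied couple M₀=13 kN·m at a=12/5 m (b=L-a=18/5):
  θ_3 = (M₀x²/(2L)+C₁)/EI  [x≤a] with C₁=M₀(3b²-L²)/(6L)=26/25 = (13·(3/2)²/(2·6)+(26/25))/50000 = 1391/20000000 rad
Superposition: θ = Σ θ_i = -610097/960000000 rad ≈ -0.000636 rad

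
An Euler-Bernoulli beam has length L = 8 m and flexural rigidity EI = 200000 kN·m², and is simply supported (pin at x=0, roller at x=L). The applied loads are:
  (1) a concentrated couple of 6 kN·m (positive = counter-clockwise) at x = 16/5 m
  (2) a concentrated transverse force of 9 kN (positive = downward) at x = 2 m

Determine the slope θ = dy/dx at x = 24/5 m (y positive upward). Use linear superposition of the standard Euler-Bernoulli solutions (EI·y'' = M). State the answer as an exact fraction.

θ(24/5) = 533/10000000 rad

Load 1 — applied couple M₀=6 kN·m at a=16/5 m (b=L-a=24/5):
  θ_1 = (M₀x²/(2L)-M₀(x-a)+C₁)/EI  [x>a] with C₁=M₀(3b²-L²)/(6L)=16/25 = (6·(24/5)²/(2·8)-6·((24/5)-(16/5))+(16/25))/200000 = -1/625000 rad
Load 2 — point force P=9 kN at a=2 m (b=L-a=6):
  θ_2 = -Pa(2L²-6Lx+3x²+a²)/(6LEI)  [x>a] = -9·2·(2·8²-6·8·(24/5)+3·(24/5)²+2²)/(6·8·200000) = 549/10000000 rad
Superposition: θ = Σ θ_i = 533/10000000 rad ≈ 0.000053 rad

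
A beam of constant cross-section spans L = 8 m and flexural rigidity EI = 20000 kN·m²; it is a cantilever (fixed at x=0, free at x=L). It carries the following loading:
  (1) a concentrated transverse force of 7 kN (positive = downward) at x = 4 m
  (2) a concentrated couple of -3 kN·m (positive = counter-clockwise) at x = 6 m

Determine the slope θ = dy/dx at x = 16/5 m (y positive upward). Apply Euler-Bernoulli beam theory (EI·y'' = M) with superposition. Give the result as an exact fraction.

θ(16/5) = -99/31250 rad

Load 1 — point force P=7 kN at a=4 m (b=L-a=4):
  θ_1 = -Px(2a-x)/(2EI)  [x≤a] = -7·(16/5)·(2·4-(16/5))/(2·20000) = -42/15625 rad
Load 2 — applied couple M₀=-3 kN·m at a=6 m (b=L-a=2):
  θ_2 = M₀x/EI  [x≤a] = (-3)·(16/5)/20000 = -3/6250 rad
Superposition: θ = Σ θ_i = -99/31250 rad ≈ -0.003168 rad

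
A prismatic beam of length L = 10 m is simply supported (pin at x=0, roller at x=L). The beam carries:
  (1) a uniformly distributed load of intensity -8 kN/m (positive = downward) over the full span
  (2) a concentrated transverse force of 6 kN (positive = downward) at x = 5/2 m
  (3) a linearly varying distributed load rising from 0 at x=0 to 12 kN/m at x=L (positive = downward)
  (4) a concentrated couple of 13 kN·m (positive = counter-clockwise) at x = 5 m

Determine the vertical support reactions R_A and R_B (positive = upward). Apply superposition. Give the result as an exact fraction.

Load 1 — uniform load w=-8 kN/m over full span:
  R_A = wL/2 = (-8)·10/2 = -40 kN
  R_B = wL/2 = (-8)·10/2 = -40 kN
Load 2 — point force P=6 kN at a=5/2 m (b=L-a=15/2):
  R_A = Pb/L = 6·(15/2)/10 = 9/2 kN
  R_B = Pa/L = 6·(5/2)/10 = 3/2 kN
Load 3 — triangular load w₀=12 kN/m (0→w₀ over full span):
  R_A = w₀L/6 = 12·10/6 = 20 kN
  R_B = w₀L/3 = 12·10/3 = 40 kN
Load 4 — applied couple M₀=13 kN·m at a=5 m (b=L-a=5):
  R_A = M₀/L = 13/10 kN
  R_B = -M₀/L = -13/10 kN
Superposition: R_A = -71/5 kN, R_B = 1/5 kN

R_A = -71/5 kN, R_B = 1/5 kN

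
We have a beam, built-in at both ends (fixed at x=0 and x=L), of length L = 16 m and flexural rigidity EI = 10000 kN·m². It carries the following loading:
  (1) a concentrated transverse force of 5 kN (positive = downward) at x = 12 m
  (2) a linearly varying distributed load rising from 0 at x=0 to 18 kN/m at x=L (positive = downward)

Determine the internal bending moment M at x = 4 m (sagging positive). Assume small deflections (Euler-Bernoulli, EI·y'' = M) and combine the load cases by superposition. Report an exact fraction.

M(4) = 263/40 kN·m

Load 1 — point force P=5 kN at a=12 m (b=L-a=4):
  M_1 = Pb²(3a+b)x/L³ - Pab²/L²  [x≤a] = 5·4²·(3·12+4)·4/16³ - 5·12·4²/16² = -5/8 kN·m
Load 2 — triangular load w₀=18 kN/m (0→w₀ over full span):
  M_2 = 3w₀Lx/20 - w₀L²/30 - w₀x³/(6L) = 3·18·16·4/20 - 18·16²/30 - 18·4³/(6·16) = 36/5 kN·m
Superposition: M = Σ M_i = 263/40 kN·m ≈ 6.575000 kN·m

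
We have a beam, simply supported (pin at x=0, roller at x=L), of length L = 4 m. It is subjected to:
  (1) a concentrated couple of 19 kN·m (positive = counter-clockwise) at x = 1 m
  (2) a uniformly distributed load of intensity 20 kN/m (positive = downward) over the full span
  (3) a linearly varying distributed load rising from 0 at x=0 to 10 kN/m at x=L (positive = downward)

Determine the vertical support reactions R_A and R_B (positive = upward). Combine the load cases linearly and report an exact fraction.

R_A = 617/12 kN, R_B = 583/12 kN

Load 1 — applied couple M₀=19 kN·m at a=1 m (b=L-a=3):
  R_A = M₀/L = 19/4 kN
  R_B = -M₀/L = -19/4 kN
Load 2 — uniform load w=20 kN/m over full span:
  R_A = wL/2 = 20·4/2 = 40 kN
  R_B = wL/2 = 20·4/2 = 40 kN
Load 3 — triangular load w₀=10 kN/m (0→w₀ over full span):
  R_A = w₀L/6 = 10·4/6 = 20/3 kN
  R_B = w₀L/3 = 10·4/3 = 40/3 kN
Superposition: R_A = 617/12 kN, R_B = 583/12 kN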